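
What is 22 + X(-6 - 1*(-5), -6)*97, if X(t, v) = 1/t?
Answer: -75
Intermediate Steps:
22 + X(-6 - 1*(-5), -6)*97 = 22 + 97/(-6 - 1*(-5)) = 22 + 97/(-6 + 5) = 22 + 97/(-1) = 22 - 1*97 = 22 - 97 = -75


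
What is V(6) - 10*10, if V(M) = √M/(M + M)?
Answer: -100 + √6/12 ≈ -99.796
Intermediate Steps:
V(M) = 1/(2*√M) (V(M) = √M/((2*M)) = (1/(2*M))*√M = 1/(2*√M))
V(6) - 10*10 = 1/(2*√6) - 10*10 = (√6/6)/2 - 100 = √6/12 - 100 = -100 + √6/12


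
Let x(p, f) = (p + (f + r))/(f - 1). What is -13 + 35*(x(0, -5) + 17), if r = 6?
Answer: 3457/6 ≈ 576.17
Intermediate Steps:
x(p, f) = (6 + f + p)/(-1 + f) (x(p, f) = (p + (f + 6))/(f - 1) = (p + (6 + f))/(-1 + f) = (6 + f + p)/(-1 + f))
-13 + 35*(x(0, -5) + 17) = -13 + 35*((6 - 5 + 0)/(-1 - 5) + 17) = -13 + 35*(1/(-6) + 17) = -13 + 35*(-⅙*1 + 17) = -13 + 35*(-⅙ + 17) = -13 + 35*(101/6) = -13 + 3535/6 = 3457/6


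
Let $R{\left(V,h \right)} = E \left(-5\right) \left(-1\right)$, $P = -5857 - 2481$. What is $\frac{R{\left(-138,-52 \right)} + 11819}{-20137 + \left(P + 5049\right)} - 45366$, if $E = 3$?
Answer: $- \frac{531377875}{11713} \approx -45367.0$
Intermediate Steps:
$P = -8338$ ($P = -5857 - 2481 = -8338$)
$R{\left(V,h \right)} = 15$ ($R{\left(V,h \right)} = 3 \left(-5\right) \left(-1\right) = \left(-15\right) \left(-1\right) = 15$)
$\frac{R{\left(-138,-52 \right)} + 11819}{-20137 + \left(P + 5049\right)} - 45366 = \frac{15 + 11819}{-20137 + \left(-8338 + 5049\right)} - 45366 = \frac{11834}{-20137 - 3289} - 45366 = \frac{11834}{-23426} - 45366 = 11834 \left(- \frac{1}{23426}\right) - 45366 = - \frac{5917}{11713} - 45366 = - \frac{531377875}{11713}$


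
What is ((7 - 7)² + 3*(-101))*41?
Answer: -12423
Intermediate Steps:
((7 - 7)² + 3*(-101))*41 = (0² - 303)*41 = (0 - 303)*41 = -303*41 = -12423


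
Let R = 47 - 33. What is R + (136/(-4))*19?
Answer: -632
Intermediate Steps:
R = 14
R + (136/(-4))*19 = 14 + (136/(-4))*19 = 14 + (136*(-¼))*19 = 14 - 34*19 = 14 - 646 = -632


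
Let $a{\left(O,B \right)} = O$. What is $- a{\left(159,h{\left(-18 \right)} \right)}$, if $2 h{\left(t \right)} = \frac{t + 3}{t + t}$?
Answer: $-159$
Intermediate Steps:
$h{\left(t \right)} = \frac{3 + t}{4 t}$ ($h{\left(t \right)} = \frac{\left(t + 3\right) \frac{1}{t + t}}{2} = \frac{\left(3 + t\right) \frac{1}{2 t}}{2} = \frac{\frac{1}{2} \frac{1}{t} \left(3 + t\right)}{2} = \frac{3 + t}{4 t}$)
$- a{\left(159,h{\left(-18 \right)} \right)} = \left(-1\right) 159 = -159$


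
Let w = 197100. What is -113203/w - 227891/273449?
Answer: -75872563247/53896797900 ≈ -1.4077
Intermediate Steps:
-113203/w - 227891/273449 = -113203/197100 - 227891/273449 = -75872563247/53896797900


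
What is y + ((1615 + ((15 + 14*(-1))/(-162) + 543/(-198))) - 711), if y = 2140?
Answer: 2709755/891 ≈ 3041.3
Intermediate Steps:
y + ((1615 + ((15 + 14*(-1))/(-162) + 543/(-198))) - 711) = 2140 + ((1615 + ((15 + 14*(-1))/(-162) + 543/(-198))) - 711) = 2140 + ((1615 + ((15 - 14)*(-1/162) + 543*(-1/198))) - 711) = 2140 + ((1615 + (1*(-1/162) - 181/66)) - 711) = 2140 + ((1615 + (-1/162 - 181/66)) - 711) = 2140 + ((1615 - 2449/891) - 711) = 2140 + (1436516/891 - 711) = 2140 + 803015/891 = 2709755/891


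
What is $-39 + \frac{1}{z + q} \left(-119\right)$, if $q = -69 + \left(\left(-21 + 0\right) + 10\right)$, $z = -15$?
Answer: $- \frac{3586}{95} \approx -37.747$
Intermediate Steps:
$q = -80$ ($q = -69 + \left(-21 + 10\right) = -69 - 11 = -80$)
$-39 + \frac{1}{z + q} \left(-119\right) = -39 + \frac{1}{-15 - 80} \left(-119\right) = -39 + \frac{1}{-95} \left(-119\right) = -39 - - \frac{119}{95} = -39 + \frac{119}{95} = - \frac{3586}{95}$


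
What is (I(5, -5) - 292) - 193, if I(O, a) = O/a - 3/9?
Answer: -1459/3 ≈ -486.33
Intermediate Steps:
I(O, a) = -1/3 + O/a (I(O, a) = O/a - 3*1/9 = O/a - 1/3 = -1/3 + O/a)
(I(5, -5) - 292) - 193 = ((5 - 1/3*(-5))/(-5) - 292) - 193 = (-(5 + 5/3)/5 - 292) - 193 = (-1/5*20/3 - 292) - 193 = (-4/3 - 292) - 193 = -880/3 - 193 = -1459/3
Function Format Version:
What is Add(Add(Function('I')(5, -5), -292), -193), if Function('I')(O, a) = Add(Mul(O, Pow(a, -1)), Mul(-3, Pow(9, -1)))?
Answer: Rational(-1459, 3) ≈ -486.33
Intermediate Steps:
Function('I')(O, a) = Add(Rational(-1, 3), Mul(O, Pow(a, -1))) (Function('I')(O, a) = Add(Mul(O, Pow(a, -1)), Mul(-3, Rational(1, 9))) = Add(Mul(O, Pow(a, -1)), Rational(-1, 3)) = Add(Rational(-1, 3), Mul(O, Pow(a, -1))))
Add(Add(Function('I')(5, -5), -292), -193) = Add(Add(Mul(Pow(-5, -1), Add(5, Mul(Rational(-1, 3), -5))), -292), -193) = Add(Add(Mul(Rational(-1, 5), Add(5, Rational(5, 3))), -292), -193) = Add(Add(Mul(Rational(-1, 5), Rational(20, 3)), -292), -193) = Add(Add(Rational(-4, 3), -292), -193) = Add(Rational(-880, 3), -193) = Rational(-1459, 3)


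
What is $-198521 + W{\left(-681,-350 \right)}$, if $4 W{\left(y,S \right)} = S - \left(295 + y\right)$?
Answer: $-198512$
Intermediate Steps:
$W{\left(y,S \right)} = - \frac{295}{4} - \frac{y}{4} + \frac{S}{4}$ ($W{\left(y,S \right)} = \frac{S - \left(295 + y\right)}{4} = \frac{-295 + S - y}{4} = - \frac{295}{4} - \frac{y}{4} + \frac{S}{4}$)
$-198521 + W{\left(-681,-350 \right)} = -198521 - -9 = -198521 + 9 = -198512$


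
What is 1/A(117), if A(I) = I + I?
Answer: 1/234 ≈ 0.0042735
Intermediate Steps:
A(I) = 2*I
1/A(117) = 1/(2*117) = 1/234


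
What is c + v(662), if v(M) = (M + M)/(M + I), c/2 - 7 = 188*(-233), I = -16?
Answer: -28292200/323 ≈ -87592.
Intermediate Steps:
c = -87594 (c = 14 + 2*(188*(-233)) = 14 + 2*(-43804) = 14 - 87608 = -87594)
v(M) = 2*M/(-16 + M) (v(M) = (M + M)/(M - 16) = (2*M)/(-16 + M) = 2*M/(-16 + M))
c + v(662) = -87594 + 2*662/(-16 + 662) = -87594 + 2*662/646 = -87594 + 2*662*(1/646) = -87594 + 662/323 = -28292200/323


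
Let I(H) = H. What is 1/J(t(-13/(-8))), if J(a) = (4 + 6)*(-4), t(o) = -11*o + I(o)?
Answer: -1/40 ≈ -0.025000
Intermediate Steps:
t(o) = -10*o (t(o) = -11*o + o = -10*o)
J(a) = -40 (J(a) = 10*(-4) = -40)
1/J(t(-13/(-8))) = 1/(-40) = -1/40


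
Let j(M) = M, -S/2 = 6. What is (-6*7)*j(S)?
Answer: 504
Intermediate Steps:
S = -12 (S = -2*6 = -12)
(-6*7)*j(S) = -6*7*(-12) = -42*(-12) = 504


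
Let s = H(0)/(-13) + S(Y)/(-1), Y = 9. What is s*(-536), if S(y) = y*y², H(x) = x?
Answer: 390744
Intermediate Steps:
S(y) = y³
s = -729 (s = 0/(-13) + 9³/(-1) = 0*(-1/13) + 729*(-1) = 0 - 729 = -729)
s*(-536) = -729*(-536) = 390744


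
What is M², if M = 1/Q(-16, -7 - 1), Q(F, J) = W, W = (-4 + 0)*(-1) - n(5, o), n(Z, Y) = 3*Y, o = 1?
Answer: 1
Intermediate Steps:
W = 1 (W = (-4 + 0)*(-1) - 3 = -4*(-1) - 1*3 = 4 - 3 = 1)
Q(F, J) = 1
M = 1 (M = 1/1 = 1)
M² = 1² = 1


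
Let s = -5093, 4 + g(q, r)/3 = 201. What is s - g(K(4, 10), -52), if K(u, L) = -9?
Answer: -5684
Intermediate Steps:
g(q, r) = 591 (g(q, r) = -12 + 3*201 = -12 + 603 = 591)
s - g(K(4, 10), -52) = -5093 - 1*591 = -5093 - 591 = -5684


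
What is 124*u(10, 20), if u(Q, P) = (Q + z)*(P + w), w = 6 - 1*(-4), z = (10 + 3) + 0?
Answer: 85560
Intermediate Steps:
z = 13 (z = 13 + 0 = 13)
w = 10 (w = 6 + 4 = 10)
u(Q, P) = (10 + P)*(13 + Q) (u(Q, P) = (Q + 13)*(P + 10) = (13 + Q)*(10 + P) = (10 + P)*(13 + Q))
124*u(10, 20) = 124*(130 + 10*10 + 13*20 + 20*10) = 124*(130 + 100 + 260 + 200) = 124*690 = 85560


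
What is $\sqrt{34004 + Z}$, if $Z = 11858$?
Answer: $\sqrt{45862} \approx 214.15$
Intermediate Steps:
$\sqrt{34004 + Z} = \sqrt{34004 + 11858} = \sqrt{45862}$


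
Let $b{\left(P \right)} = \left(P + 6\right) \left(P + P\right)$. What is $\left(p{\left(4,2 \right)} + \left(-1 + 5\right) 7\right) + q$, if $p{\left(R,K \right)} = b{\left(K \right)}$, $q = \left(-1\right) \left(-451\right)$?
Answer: $511$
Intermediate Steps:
$b{\left(P \right)} = 2 P \left(6 + P\right)$ ($b{\left(P \right)} = \left(6 + P\right) 2 P = 2 P \left(6 + P\right)$)
$q = 451$
$p{\left(R,K \right)} = 2 K \left(6 + K\right)$
$\left(p{\left(4,2 \right)} + \left(-1 + 5\right) 7\right) + q = \left(2 \cdot 2 \left(6 + 2\right) + \left(-1 + 5\right) 7\right) + 451 = \left(2 \cdot 2 \cdot 8 + 4 \cdot 7\right) + 451 = \left(32 + 28\right) + 451 = 60 + 451 = 511$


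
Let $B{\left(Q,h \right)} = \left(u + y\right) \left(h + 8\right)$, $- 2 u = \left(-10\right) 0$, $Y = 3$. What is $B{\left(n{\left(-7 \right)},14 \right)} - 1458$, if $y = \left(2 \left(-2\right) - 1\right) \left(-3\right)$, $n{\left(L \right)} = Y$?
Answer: $-1128$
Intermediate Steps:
$u = 0$ ($u = - \frac{\left(-10\right) 0}{2} = \left(- \frac{1}{2}\right) 0 = 0$)
$n{\left(L \right)} = 3$
$y = 15$ ($y = \left(-4 - 1\right) \left(-3\right) = \left(-5\right) \left(-3\right) = 15$)
$B{\left(Q,h \right)} = 120 + 15 h$ ($B{\left(Q,h \right)} = \left(0 + 15\right) \left(h + 8\right) = 15 \left(8 + h\right) = 120 + 15 h$)
$B{\left(n{\left(-7 \right)},14 \right)} - 1458 = \left(120 + 15 \cdot 14\right) - 1458 = \left(120 + 210\right) - 1458 = 330 - 1458 = -1128$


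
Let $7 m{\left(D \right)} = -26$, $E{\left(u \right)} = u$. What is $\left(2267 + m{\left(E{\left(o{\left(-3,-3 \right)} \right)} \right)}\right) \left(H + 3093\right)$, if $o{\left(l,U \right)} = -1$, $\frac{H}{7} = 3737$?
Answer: $\frac{463439436}{7} \approx 6.6206 \cdot 10^{7}$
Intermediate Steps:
$H = 26159$ ($H = 7 \cdot 3737 = 26159$)
$m{\left(D \right)} = - \frac{26}{7}$ ($m{\left(D \right)} = \frac{1}{7} \left(-26\right) = - \frac{26}{7}$)
$\left(2267 + m{\left(E{\left(o{\left(-3,-3 \right)} \right)} \right)}\right) \left(H + 3093\right) = \left(2267 - \frac{26}{7}\right) \left(26159 + 3093\right) = \frac{15843}{7} \cdot 29252 = \frac{463439436}{7}$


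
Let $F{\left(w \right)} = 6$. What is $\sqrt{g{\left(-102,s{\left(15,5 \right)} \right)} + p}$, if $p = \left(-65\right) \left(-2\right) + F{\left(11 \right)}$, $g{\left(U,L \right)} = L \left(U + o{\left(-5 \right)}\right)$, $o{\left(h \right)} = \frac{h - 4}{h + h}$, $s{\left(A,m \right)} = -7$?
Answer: $\frac{\sqrt{84370}}{10} \approx 29.047$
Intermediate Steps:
$o{\left(h \right)} = \frac{-4 + h}{2 h}$
$g{\left(U,L \right)} = L \left(\frac{9}{10} + U\right)$ ($g{\left(U,L \right)} = L \left(U + \frac{-4 - 5}{2 \left(-5\right)}\right) = L \left(U + \frac{1}{2} \left(- \frac{1}{5}\right) \left(-9\right)\right) = L \left(U + \frac{9}{10}\right) = L \left(\frac{9}{10} + U\right)$)
$p = 136$ ($p = \left(-65\right) \left(-2\right) + 6 = 130 + 6 = 136$)
$\sqrt{g{\left(-102,s{\left(15,5 \right)} \right)} + p} = \sqrt{\frac{1}{10} \left(-7\right) \left(9 + 10 \left(-102\right)\right) + 136} = \sqrt{\frac{1}{10} \left(-7\right) \left(9 - 1020\right) + 136} = \sqrt{\frac{1}{10} \left(-7\right) \left(-1011\right) + 136} = \sqrt{\frac{7077}{10} + 136} = \sqrt{\frac{8437}{10}} = \frac{\sqrt{84370}}{10}$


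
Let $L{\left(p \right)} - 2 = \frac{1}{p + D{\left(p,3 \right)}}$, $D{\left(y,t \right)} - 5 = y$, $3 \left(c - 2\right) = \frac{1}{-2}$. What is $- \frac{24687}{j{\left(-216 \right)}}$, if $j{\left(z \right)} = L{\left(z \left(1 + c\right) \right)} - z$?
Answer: $- \frac{30093453}{265741} \approx -113.24$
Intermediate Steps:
$c = \frac{11}{6}$ ($c = 2 + \frac{1}{3 \left(-2\right)} = 2 + \frac{1}{3} \left(- \frac{1}{2}\right) = 2 - \frac{1}{6} = \frac{11}{6} \approx 1.8333$)
$D{\left(y,t \right)} = 5 + y$
$L{\left(p \right)} = 2 + \frac{1}{5 + 2 p}$ ($L{\left(p \right)} = 2 + \frac{1}{p + \left(5 + p\right)} = 2 + \frac{1}{5 + 2 p}$)
$j{\left(z \right)} = - z + \frac{11 + \frac{34 z}{3}}{5 + \frac{17 z}{3}}$ ($j{\left(z \right)} = \frac{11 + 4 z \left(1 + \frac{11}{6}\right)}{5 + 2 z \left(1 + \frac{11}{6}\right)} - z = \frac{11 + 4 z \frac{17}{6}}{5 + 2 z \frac{17}{6}} - z = \frac{11 + 4 \frac{17 z}{6}}{5 + 2 \frac{17 z}{6}} - z = \frac{11 + \frac{34 z}{3}}{5 + \frac{17 z}{3}} - z = - z + \frac{11 + \frac{34 z}{3}}{5 + \frac{17 z}{3}}$)
$- \frac{24687}{j{\left(-216 \right)}} = - \frac{24687}{\frac{1}{15 + 17 \left(-216\right)} \left(33 - 17 \left(-216\right)^{2} + 19 \left(-216\right)\right)} = - \frac{24687}{\frac{1}{15 - 3672} \left(33 - 793152 - 4104\right)} = - \frac{24687}{\frac{1}{-3657} \left(33 - 793152 - 4104\right)} = - \frac{24687}{\left(- \frac{1}{3657}\right) \left(-797223\right)} = - \frac{24687}{\frac{265741}{1219}} = \left(-24687\right) \frac{1219}{265741} = - \frac{30093453}{265741}$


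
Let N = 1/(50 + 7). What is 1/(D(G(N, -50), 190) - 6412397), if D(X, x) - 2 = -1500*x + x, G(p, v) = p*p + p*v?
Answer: -1/6697205 ≈ -1.4932e-7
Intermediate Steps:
N = 1/57 ≈ 0.017544
G(p, v) = p² + p*v
D(X, x) = 2 - 1499*x (D(X, x) = 2 + (-1500*x + x) = 2 - 1499*x)
1/(D(G(N, -50), 190) - 6412397) = 1/((2 - 1499*190) - 6412397) = 1/((2 - 284810) - 6412397) = 1/(-284808 - 6412397) = 1/(-6697205) = -1/6697205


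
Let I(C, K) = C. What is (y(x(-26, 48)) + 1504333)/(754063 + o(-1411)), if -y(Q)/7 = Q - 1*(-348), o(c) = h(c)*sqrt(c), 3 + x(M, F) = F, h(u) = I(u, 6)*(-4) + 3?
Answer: 566143713833/306802917634 - 4239716777*I*sqrt(1411)/306802917634 ≈ 1.8453 - 0.51909*I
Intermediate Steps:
h(u) = 3 - 4*u (h(u) = u*(-4) + 3 = -4*u + 3 = 3 - 4*u)
x(M, F) = -3 + F
o(c) = sqrt(c)*(3 - 4*c) (o(c) = (3 - 4*c)*sqrt(c) = sqrt(c)*(3 - 4*c))
y(Q) = -2436 - 7*Q (y(Q) = -7*(Q - 1*(-348)) = -7*(Q + 348) = -7*(348 + Q) = -2436 - 7*Q)
(y(x(-26, 48)) + 1504333)/(754063 + o(-1411)) = ((-2436 - 7*(-3 + 48)) + 1504333)/(754063 + sqrt(-1411)*(3 - 4*(-1411))) = ((-2436 - 7*45) + 1504333)/(754063 + (I*sqrt(1411))*(3 + 5644)) = ((-2436 - 315) + 1504333)/(754063 + (I*sqrt(1411))*5647) = (-2751 + 1504333)/(754063 + 5647*I*sqrt(1411)) = 1501582/(754063 + 5647*I*sqrt(1411))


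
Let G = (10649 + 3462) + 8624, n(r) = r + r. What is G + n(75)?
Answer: 22885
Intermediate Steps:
n(r) = 2*r
G = 22735 (G = 14111 + 8624 = 22735)
G + n(75) = 22735 + 2*75 = 22735 + 150 = 22885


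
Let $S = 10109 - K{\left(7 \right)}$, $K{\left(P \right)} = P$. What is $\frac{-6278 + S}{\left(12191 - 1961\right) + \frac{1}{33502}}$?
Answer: $\frac{128111648}{342725461} \approx 0.3738$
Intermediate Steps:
$S = 10102$ ($S = 10109 - 7 = 10102$)
$\frac{-6278 + S}{\left(12191 - 1961\right) + \frac{1}{33502}} = \frac{-6278 + 10102}{\left(12191 - 1961\right) + \frac{1}{33502}} = \frac{3824}{10230 + \frac{1}{33502}} = \frac{3824}{\frac{342725461}{33502}} = 3824 \cdot \frac{33502}{342725461} = \frac{128111648}{342725461}$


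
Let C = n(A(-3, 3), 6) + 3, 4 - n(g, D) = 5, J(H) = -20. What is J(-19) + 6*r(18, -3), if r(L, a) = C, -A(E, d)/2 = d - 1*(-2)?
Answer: -8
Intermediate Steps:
A(E, d) = -4 - 2*d (A(E, d) = -2*(d - 1*(-2)) = -2*(d + 2) = -2*(2 + d) = -4 - 2*d)
n(g, D) = -1 (n(g, D) = 4 - 1*5 = 4 - 5 = -1)
C = 2 (C = -1 + 3 = 2)
r(L, a) = 2
J(-19) + 6*r(18, -3) = -20 + 6*2 = -20 + 12 = -8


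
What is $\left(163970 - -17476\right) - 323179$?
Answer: $-141733$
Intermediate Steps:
$\left(163970 - -17476\right) - 323179 = \left(163970 + 17476\right) - 323179 = 181446 - 323179 = -141733$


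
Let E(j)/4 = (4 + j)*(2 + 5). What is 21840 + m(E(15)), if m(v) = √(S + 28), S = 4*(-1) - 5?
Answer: 21840 + √19 ≈ 21844.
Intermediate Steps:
S = -9 (S = -4 - 5 = -9)
E(j) = 112 + 28*j (E(j) = 4*((4 + j)*(2 + 5)) = 4*((4 + j)*7) = 4*(28 + 7*j) = 112 + 28*j)
m(v) = √19 (m(v) = √(-9 + 28) = √19)
21840 + m(E(15)) = 21840 + √19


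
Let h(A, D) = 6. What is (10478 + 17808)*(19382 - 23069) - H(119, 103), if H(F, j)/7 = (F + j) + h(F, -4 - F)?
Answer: -104292078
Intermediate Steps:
H(F, j) = 42 + 7*F + 7*j (H(F, j) = 7*((F + j) + 6) = 7*(6 + F + j) = 42 + 7*F + 7*j)
(10478 + 17808)*(19382 - 23069) - H(119, 103) = (10478 + 17808)*(19382 - 23069) - (42 + 7*119 + 7*103) = 28286*(-3687) - (42 + 833 + 721) = -104290482 - 1*1596 = -104290482 - 1596 = -104292078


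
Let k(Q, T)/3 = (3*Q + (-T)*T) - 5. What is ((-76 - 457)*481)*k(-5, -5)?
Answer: 34610355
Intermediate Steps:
k(Q, T) = -15 - 3*T**2 + 9*Q (k(Q, T) = 3*((3*Q + (-T)*T) - 5) = 3*((3*Q - T**2) - 5) = 3*((-T**2 + 3*Q) - 5) = 3*(-5 - T**2 + 3*Q) = -15 - 3*T**2 + 9*Q)
((-76 - 457)*481)*k(-5, -5) = ((-76 - 457)*481)*(-15 - 3*(-5)**2 + 9*(-5)) = (-533*481)*(-15 - 3*25 - 45) = -256373*(-15 - 75 - 45) = -256373*(-135) = 34610355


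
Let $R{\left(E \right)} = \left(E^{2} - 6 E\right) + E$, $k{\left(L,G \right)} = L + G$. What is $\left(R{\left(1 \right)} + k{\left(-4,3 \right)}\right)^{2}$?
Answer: $25$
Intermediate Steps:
$k{\left(L,G \right)} = G + L$
$R{\left(E \right)} = E^{2} - 5 E$
$\left(R{\left(1 \right)} + k{\left(-4,3 \right)}\right)^{2} = \left(1 \left(-5 + 1\right) + \left(3 - 4\right)\right)^{2} = \left(1 \left(-4\right) - 1\right)^{2} = \left(-4 - 1\right)^{2} = \left(-5\right)^{2} = 25$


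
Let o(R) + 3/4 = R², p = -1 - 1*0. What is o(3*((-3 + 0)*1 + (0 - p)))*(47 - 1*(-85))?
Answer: 4653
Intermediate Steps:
p = -1 (p = -1 + 0 = -1)
o(R) = -¾ + R²
o(3*((-3 + 0)*1 + (0 - p)))*(47 - 1*(-85)) = (-¾ + (3*((-3 + 0)*1 + (0 - 1*(-1))))²)*(47 - 1*(-85)) = (-¾ + (3*(-3*1 + (0 + 1)))²)*(47 + 85) = (-¾ + (3*(-3 + 1))²)*132 = (-¾ + (3*(-2))²)*132 = (-¾ + (-6)²)*132 = (-¾ + 36)*132 = (141/4)*132 = 4653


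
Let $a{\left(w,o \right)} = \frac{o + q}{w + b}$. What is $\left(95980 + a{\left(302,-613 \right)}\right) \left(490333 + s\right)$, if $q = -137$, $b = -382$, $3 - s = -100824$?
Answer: $56745078925$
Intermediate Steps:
$s = 100827$ ($s = 3 - -100824 = 3 + 100824 = 100827$)
$a{\left(w,o \right)} = \frac{-137 + o}{-382 + w}$ ($a{\left(w,o \right)} = \frac{o - 137}{w - 382} = \frac{-137 + o}{-382 + w}$)
$\left(95980 + a{\left(302,-613 \right)}\right) \left(490333 + s\right) = \left(95980 + \frac{-137 - 613}{-382 + 302}\right) \left(490333 + 100827\right) = \left(95980 + \frac{1}{-80} \left(-750\right)\right) 591160 = \left(95980 - - \frac{75}{8}\right) 591160 = \left(95980 + \frac{75}{8}\right) 591160 = \frac{767915}{8} \cdot 591160 = 56745078925$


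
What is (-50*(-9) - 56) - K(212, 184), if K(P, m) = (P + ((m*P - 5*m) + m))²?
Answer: -1481017862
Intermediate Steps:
K(P, m) = (P - 4*m + P*m)² (K(P, m) = (P + ((P*m - 5*m) + m))² = (P + ((-5*m + P*m) + m))² = (P + (-4*m + P*m))² = (P - 4*m + P*m)²)
(-50*(-9) - 56) - K(212, 184) = (-50*(-9) - 56) - (212 - 4*184 + 212*184)² = (450 - 56) - (212 - 736 + 39008)² = 394 - 1*38484² = 394 - 1*1481018256 = 394 - 1481018256 = -1481017862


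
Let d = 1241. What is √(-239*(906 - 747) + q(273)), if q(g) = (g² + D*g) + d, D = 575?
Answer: 2*√48686 ≈ 441.30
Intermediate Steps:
q(g) = 1241 + g² + 575*g (q(g) = (g² + 575*g) + 1241 = 1241 + g² + 575*g)
√(-239*(906 - 747) + q(273)) = √(-239*(906 - 747) + (1241 + 273² + 575*273)) = √(-239*159 + (1241 + 74529 + 156975)) = √(-38001 + 232745) = √194744 = 2*√48686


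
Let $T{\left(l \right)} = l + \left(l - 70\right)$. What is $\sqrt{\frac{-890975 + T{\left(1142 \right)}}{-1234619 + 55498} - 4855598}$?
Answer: $\frac{i \sqrt{6750864712162215237}}{1179121} \approx 2203.5 i$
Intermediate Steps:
$T{\left(l \right)} = -70 + 2 l$ ($T{\left(l \right)} = l + \left(-70 + l\right) = -70 + 2 l$)
$\sqrt{\frac{-890975 + T{\left(1142 \right)}}{-1234619 + 55498} - 4855598} = \sqrt{\frac{-890975 + \left(-70 + 2 \cdot 1142\right)}{-1234619 + 55498} - 4855598} = \sqrt{\frac{-890975 + \left(-70 + 2284\right)}{-1179121} - 4855598} = \sqrt{\left(-890975 + 2214\right) \left(- \frac{1}{1179121}\right) - 4855598} = \sqrt{\left(-888761\right) \left(- \frac{1}{1179121}\right) - 4855598} = \sqrt{\frac{888761}{1179121} - 4855598} = \sqrt{- \frac{5725336680597}{1179121}} = \frac{i \sqrt{6750864712162215237}}{1179121}$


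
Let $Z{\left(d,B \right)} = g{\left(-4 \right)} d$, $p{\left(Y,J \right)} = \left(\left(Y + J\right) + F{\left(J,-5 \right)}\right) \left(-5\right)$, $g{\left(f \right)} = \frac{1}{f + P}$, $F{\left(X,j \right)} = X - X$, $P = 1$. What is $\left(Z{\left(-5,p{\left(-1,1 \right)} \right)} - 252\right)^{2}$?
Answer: $\frac{564001}{9} \approx 62667.0$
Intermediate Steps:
$F{\left(X,j \right)} = 0$
$g{\left(f \right)} = \frac{1}{1 + f}$ ($g{\left(f \right)} = \frac{1}{f + 1} = \frac{1}{1 + f}$)
$p{\left(Y,J \right)} = - 5 J - 5 Y$ ($p{\left(Y,J \right)} = \left(\left(Y + J\right) + 0\right) \left(-5\right) = \left(\left(J + Y\right) + 0\right) \left(-5\right) = \left(J + Y\right) \left(-5\right) = - 5 J - 5 Y$)
$Z{\left(d,B \right)} = - \frac{d}{3}$ ($Z{\left(d,B \right)} = \frac{d}{1 - 4} = \frac{d}{-3} = - \frac{d}{3}$)
$\left(Z{\left(-5,p{\left(-1,1 \right)} \right)} - 252\right)^{2} = \left(\left(- \frac{1}{3}\right) \left(-5\right) - 252\right)^{2} = \left(\frac{5}{3} - 252\right)^{2} = \left(- \frac{751}{3}\right)^{2} = \frac{564001}{9}$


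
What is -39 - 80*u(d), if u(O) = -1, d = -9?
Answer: 41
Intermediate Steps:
-39 - 80*u(d) = -39 - 80*(-1) = -39 + 80 = 41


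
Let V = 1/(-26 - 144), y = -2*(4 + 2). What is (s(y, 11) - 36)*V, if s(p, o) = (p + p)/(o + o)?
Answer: 12/55 ≈ 0.21818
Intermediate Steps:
y = -12 (y = -2*6 = -12)
V = -1/170 (V = 1/(-170) = -1/170 ≈ -0.0058824)
s(p, o) = p/o (s(p, o) = (2*p)/((2*o)) = (2*p)*(1/(2*o)) = p/o)
(s(y, 11) - 36)*V = (-12/11 - 36)*(-1/170) = -408/11*(-1/170) = 12/55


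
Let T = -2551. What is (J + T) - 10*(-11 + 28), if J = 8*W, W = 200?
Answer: -1121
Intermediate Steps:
J = 1600 (J = 8*200 = 1600)
(J + T) - 10*(-11 + 28) = (1600 - 2551) - 10*(-11 + 28) = -951 - 10*17 = -951 - 170 = -1121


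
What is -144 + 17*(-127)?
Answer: -2303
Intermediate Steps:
-144 + 17*(-127) = -144 - 2159 = -2303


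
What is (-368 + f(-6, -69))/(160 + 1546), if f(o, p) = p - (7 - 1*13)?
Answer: -431/1706 ≈ -0.25264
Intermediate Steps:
f(o, p) = 6 + p (f(o, p) = p - (7 - 13) = p - 1*(-6) = p + 6 = 6 + p)
(-368 + f(-6, -69))/(160 + 1546) = (-368 + (6 - 69))/(160 + 1546) = (-368 - 63)/1706 = -431*1/1706 = -431/1706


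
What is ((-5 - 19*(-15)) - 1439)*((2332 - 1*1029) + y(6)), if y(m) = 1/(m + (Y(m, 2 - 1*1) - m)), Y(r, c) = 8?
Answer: -12082575/8 ≈ -1.5103e+6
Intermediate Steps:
y(m) = ⅛ (y(m) = 1/(m + (8 - m)) = 1/8 = ⅛)
((-5 - 19*(-15)) - 1439)*((2332 - 1*1029) + y(6)) = ((-5 - 19*(-15)) - 1439)*((2332 - 1*1029) + ⅛) = ((-5 + 285) - 1439)*((2332 - 1029) + ⅛) = (280 - 1439)*(1303 + ⅛) = -1159*10425/8 = -12082575/8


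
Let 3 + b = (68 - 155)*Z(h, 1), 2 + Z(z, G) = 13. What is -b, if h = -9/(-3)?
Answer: 960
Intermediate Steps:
h = 3 (h = -9*(-⅓) = 3)
Z(z, G) = 11 (Z(z, G) = -2 + 13 = 11)
b = -960 (b = -3 + (68 - 155)*11 = -3 - 87*11 = -3 - 957 = -960)
-b = -1*(-960) = 960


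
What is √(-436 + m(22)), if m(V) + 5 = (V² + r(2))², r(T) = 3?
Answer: 2*√59182 ≈ 486.55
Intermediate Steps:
m(V) = -5 + (3 + V²)² (m(V) = -5 + (V² + 3)² = -5 + (3 + V²)²)
√(-436 + m(22)) = √(-436 + (-5 + (3 + 22²)²)) = √(-436 + (-5 + (3 + 484)²)) = √(-436 + (-5 + 487²)) = √(-436 + (-5 + 237169)) = √(-436 + 237164) = √236728 = 2*√59182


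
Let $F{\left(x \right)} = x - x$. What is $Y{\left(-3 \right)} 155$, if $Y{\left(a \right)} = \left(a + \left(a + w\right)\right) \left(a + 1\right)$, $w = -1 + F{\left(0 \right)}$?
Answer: $2170$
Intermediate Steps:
$F{\left(x \right)} = 0$
$w = -1$ ($w = -1 + 0 = -1$)
$Y{\left(a \right)} = \left(1 + a\right) \left(-1 + 2 a\right)$ ($Y{\left(a \right)} = \left(a + \left(a - 1\right)\right) \left(a + 1\right) = \left(a + \left(-1 + a\right)\right) \left(1 + a\right) = \left(-1 + 2 a\right) \left(1 + a\right) = \left(1 + a\right) \left(-1 + 2 a\right)$)
$Y{\left(-3 \right)} 155 = \left(-1 - 3 + 2 \left(-3\right)^{2}\right) 155 = \left(-1 - 3 + 2 \cdot 9\right) 155 = \left(-1 - 3 + 18\right) 155 = 14 \cdot 155 = 2170$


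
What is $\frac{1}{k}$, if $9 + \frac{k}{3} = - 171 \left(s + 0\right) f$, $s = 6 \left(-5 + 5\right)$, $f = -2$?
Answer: $- \frac{1}{27} \approx -0.037037$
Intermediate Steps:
$s = 0$ ($s = 6 \cdot 0 = 0$)
$k = -27$ ($k = -27 + 3 \left(- 171 \left(0 + 0\right) \left(-2\right)\right) = -27 + 3 \left(- 171 \cdot 0 \left(-2\right)\right) = -27 + 3 \left(\left(-171\right) 0\right) = -27 + 3 \cdot 0 = -27 + 0 = -27$)
$\frac{1}{k} = \frac{1}{-27} = - \frac{1}{27}$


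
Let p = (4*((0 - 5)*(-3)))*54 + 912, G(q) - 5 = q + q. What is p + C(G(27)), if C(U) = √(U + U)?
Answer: 4152 + √118 ≈ 4162.9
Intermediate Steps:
G(q) = 5 + 2*q (G(q) = 5 + (q + q) = 5 + 2*q)
p = 4152 (p = (4*(-5*(-3)))*54 + 912 = (4*15)*54 + 912 = 60*54 + 912 = 3240 + 912 = 4152)
C(U) = √2*√U (C(U) = √(2*U) = √2*√U)
p + C(G(27)) = 4152 + √2*√(5 + 2*27) = 4152 + √2*√(5 + 54) = 4152 + √2*√59 = 4152 + √118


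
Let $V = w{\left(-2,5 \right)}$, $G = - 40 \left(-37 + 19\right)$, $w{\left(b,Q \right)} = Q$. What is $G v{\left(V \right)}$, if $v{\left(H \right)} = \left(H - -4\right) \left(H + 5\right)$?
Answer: $64800$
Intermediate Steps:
$G = 720$ ($G = \left(-40\right) \left(-18\right) = 720$)
$V = 5$
$v{\left(H \right)} = \left(4 + H\right) \left(5 + H\right)$ ($v{\left(H \right)} = \left(H + 4\right) \left(5 + H\right) = \left(4 + H\right) \left(5 + H\right)$)
$G v{\left(V \right)} = 720 \left(20 + 5^{2} + 9 \cdot 5\right) = 720 \left(20 + 25 + 45\right) = 720 \cdot 90 = 64800$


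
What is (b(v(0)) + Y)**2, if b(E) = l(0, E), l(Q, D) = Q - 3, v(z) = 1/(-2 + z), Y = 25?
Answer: 484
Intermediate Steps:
l(Q, D) = -3 + Q
b(E) = -3 (b(E) = -3 + 0 = -3)
(b(v(0)) + Y)**2 = (-3 + 25)**2 = 22**2 = 484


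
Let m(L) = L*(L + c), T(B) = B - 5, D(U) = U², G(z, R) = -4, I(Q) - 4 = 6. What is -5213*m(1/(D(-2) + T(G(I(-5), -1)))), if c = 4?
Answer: 99047/25 ≈ 3961.9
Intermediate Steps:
I(Q) = 10 (I(Q) = 4 + 6 = 10)
T(B) = -5 + B
m(L) = L*(4 + L) (m(L) = L*(L + 4) = L*(4 + L))
-5213*m(1/(D(-2) + T(G(I(-5), -1)))) = -5213*(4 + 1/((-2)² + (-5 - 4)))/((-2)² + (-5 - 4)) = -5213*(4 + 1/(4 - 9))/(4 - 9) = -5213*(4 + 1/(-5))/(-5) = -(-5213)*(4 - ⅕)/5 = -(-5213)*19/(5*5) = -5213*(-19/25) = 99047/25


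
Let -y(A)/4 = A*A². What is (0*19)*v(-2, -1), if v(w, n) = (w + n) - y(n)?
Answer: 0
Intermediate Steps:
y(A) = -4*A³ (y(A) = -4*A*A² = -4*A³)
v(w, n) = n + w + 4*n³ (v(w, n) = (w + n) - (-4)*n³ = (n + w) + 4*n³ = n + w + 4*n³)
(0*19)*v(-2, -1) = (0*19)*(-1 - 2 + 4*(-1)³) = 0*(-1 - 2 + 4*(-1)) = 0*(-1 - 2 - 4) = 0*(-7) = 0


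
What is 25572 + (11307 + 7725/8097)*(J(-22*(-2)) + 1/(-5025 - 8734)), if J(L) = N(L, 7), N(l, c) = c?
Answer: 3889088474868/37135541 ≈ 1.0473e+5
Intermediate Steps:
J(L) = 7
25572 + (11307 + 7725/8097)*(J(-22*(-2)) + 1/(-5025 - 8734)) = 25572 + (11307 + 7725/8097)*(7 + 1/(-5025 - 8734)) = 25572 + (11307 + 7725*(1/8097))*(7 + 1/(-13759)) = 25572 + (11307 + 2575/2699)*(7 - 1/13759) = 25572 + (30520168/2699)*(96312/13759) = 25572 + 2939458420416/37135541 = 3889088474868/37135541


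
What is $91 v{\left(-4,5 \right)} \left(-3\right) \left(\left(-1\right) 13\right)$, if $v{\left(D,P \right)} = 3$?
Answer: $10647$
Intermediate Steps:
$91 v{\left(-4,5 \right)} \left(-3\right) \left(\left(-1\right) 13\right) = 91 \cdot 3 \left(-3\right) \left(\left(-1\right) 13\right) = 91 \left(\left(-9\right) \left(-13\right)\right) = 91 \cdot 117 = 10647$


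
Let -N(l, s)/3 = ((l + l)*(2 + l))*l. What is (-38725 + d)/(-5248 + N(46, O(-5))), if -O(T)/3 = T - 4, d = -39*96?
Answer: 6067/87808 ≈ 0.069094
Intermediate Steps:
d = -3744
O(T) = 12 - 3*T (O(T) = -3*(T - 4) = -3*(-4 + T) = 12 - 3*T)
N(l, s) = -6*l²*(2 + l) (N(l, s) = -3*(l + l)*(2 + l)*l = -3*(2*l)*(2 + l)*l = -3*2*l*(2 + l)*l = -6*l²*(2 + l))
(-38725 + d)/(-5248 + N(46, O(-5))) = (-38725 - 3744)/(-5248 + 6*46²*(-2 - 1*46)) = -42469/(-5248 + 6*2116*(-2 - 46)) = -42469/(-5248 + 6*2116*(-48)) = -42469/(-5248 - 609408) = -42469/(-614656) = -42469*(-1/614656) = 6067/87808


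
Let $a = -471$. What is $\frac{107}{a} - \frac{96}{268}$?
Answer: $- \frac{18473}{31557} \approx -0.58539$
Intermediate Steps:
$\frac{107}{a} - \frac{96}{268} = \frac{107}{-471} - \frac{96}{268} = 107 \left(- \frac{1}{471}\right) - \frac{24}{67} = - \frac{107}{471} - \frac{24}{67} = - \frac{18473}{31557}$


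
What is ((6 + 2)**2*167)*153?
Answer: 1635264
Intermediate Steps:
((6 + 2)**2*167)*153 = (8**2*167)*153 = (64*167)*153 = 10688*153 = 1635264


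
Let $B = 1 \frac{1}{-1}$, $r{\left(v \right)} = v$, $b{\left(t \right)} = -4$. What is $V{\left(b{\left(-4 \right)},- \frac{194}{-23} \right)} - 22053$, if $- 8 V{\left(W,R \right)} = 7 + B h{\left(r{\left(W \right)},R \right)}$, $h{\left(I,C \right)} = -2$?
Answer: $- \frac{176433}{8} \approx -22054.0$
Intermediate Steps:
$B = -1$ ($B = 1 \left(-1\right) = -1$)
$V{\left(W,R \right)} = - \frac{9}{8}$ ($V{\left(W,R \right)} = - \frac{7 - -2}{8} = - \frac{7 + 2}{8} = \left(- \frac{1}{8}\right) 9 = - \frac{9}{8}$)
$V{\left(b{\left(-4 \right)},- \frac{194}{-23} \right)} - 22053 = - \frac{9}{8} - 22053 = - \frac{176433}{8}$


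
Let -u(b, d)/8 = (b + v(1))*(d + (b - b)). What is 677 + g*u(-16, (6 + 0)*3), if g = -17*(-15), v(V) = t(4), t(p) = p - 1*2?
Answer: 514757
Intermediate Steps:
t(p) = -2 + p (t(p) = p - 2 = -2 + p)
v(V) = 2 (v(V) = -2 + 4 = 2)
g = 255
u(b, d) = -8*d*(2 + b) (u(b, d) = -8*(b + 2)*(d + (b - b)) = -8*(2 + b)*(d + 0) = -8*(2 + b)*d = -8*d*(2 + b))
677 + g*u(-16, (6 + 0)*3) = 677 + 255*(-8*(6 + 0)*3*(2 - 16)) = 677 + 255*(-8*6*3*(-14)) = 677 + 255*(-8*18*(-14)) = 677 + 255*2016 = 677 + 514080 = 514757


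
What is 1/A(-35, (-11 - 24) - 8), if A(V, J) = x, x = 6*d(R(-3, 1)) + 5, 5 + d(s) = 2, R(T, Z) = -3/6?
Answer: -1/13 ≈ -0.076923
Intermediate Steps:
R(T, Z) = -1/2 (R(T, Z) = -3*1/6 = -1/2)
d(s) = -3 (d(s) = -5 + 2 = -3)
x = -13 (x = 6*(-3) + 5 = -18 + 5 = -13)
A(V, J) = -13
1/A(-35, (-11 - 24) - 8) = 1/(-13) = -1/13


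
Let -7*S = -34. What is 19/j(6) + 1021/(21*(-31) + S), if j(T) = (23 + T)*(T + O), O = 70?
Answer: -824529/524668 ≈ -1.5715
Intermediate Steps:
S = 34/7 (S = -⅐*(-34) = 34/7 ≈ 4.8571)
j(T) = (23 + T)*(70 + T) (j(T) = (23 + T)*(T + 70) = (23 + T)*(70 + T))
19/j(6) + 1021/(21*(-31) + S) = 19/(1610 + 6² + 93*6) + 1021/(21*(-31) + 34/7) = 19/(1610 + 36 + 558) + 1021/(-651 + 34/7) = 19/2204 + 1021/(-4523/7) = 19*(1/2204) + 1021*(-7/4523) = 1/116 - 7147/4523 = -824529/524668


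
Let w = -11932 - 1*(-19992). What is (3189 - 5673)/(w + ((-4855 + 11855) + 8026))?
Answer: -1242/11543 ≈ -0.10760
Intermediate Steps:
w = 8060 (w = -11932 + 19992 = 8060)
(3189 - 5673)/(w + ((-4855 + 11855) + 8026)) = (3189 - 5673)/(8060 + ((-4855 + 11855) + 8026)) = -2484/(8060 + (7000 + 8026)) = -2484/(8060 + 15026) = -2484/23086 = -2484*1/23086 = -1242/11543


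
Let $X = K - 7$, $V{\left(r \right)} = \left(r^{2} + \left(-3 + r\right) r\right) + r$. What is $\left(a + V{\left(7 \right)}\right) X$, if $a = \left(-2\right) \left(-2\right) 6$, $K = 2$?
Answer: $-540$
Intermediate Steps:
$V{\left(r \right)} = r + r^{2} + r \left(-3 + r\right)$ ($V{\left(r \right)} = \left(r^{2} + r \left(-3 + r\right)\right) + r = r + r^{2} + r \left(-3 + r\right)$)
$a = 24$ ($a = 4 \cdot 6 = 24$)
$X = -5$ ($X = 2 - 7 = -5$)
$\left(a + V{\left(7 \right)}\right) X = \left(24 + 2 \cdot 7 \left(-1 + 7\right)\right) \left(-5\right) = \left(24 + 2 \cdot 7 \cdot 6\right) \left(-5\right) = \left(24 + 84\right) \left(-5\right) = 108 \left(-5\right) = -540$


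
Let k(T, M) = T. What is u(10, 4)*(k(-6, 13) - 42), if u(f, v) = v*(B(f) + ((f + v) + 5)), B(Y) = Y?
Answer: -5568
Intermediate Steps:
u(f, v) = v*(5 + v + 2*f) (u(f, v) = v*(f + ((f + v) + 5)) = v*(f + (5 + f + v)) = v*(5 + v + 2*f))
u(10, 4)*(k(-6, 13) - 42) = (4*(5 + 4 + 2*10))*(-6 - 42) = (4*(5 + 4 + 20))*(-48) = (4*29)*(-48) = 116*(-48) = -5568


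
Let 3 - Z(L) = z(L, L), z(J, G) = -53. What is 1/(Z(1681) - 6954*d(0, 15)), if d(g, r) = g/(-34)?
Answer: 1/56 ≈ 0.017857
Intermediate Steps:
d(g, r) = -g/34 (d(g, r) = g*(-1/34) = -g/34)
Z(L) = 56 (Z(L) = 3 - 1*(-53) = 3 + 53 = 56)
1/(Z(1681) - 6954*d(0, 15)) = 1/(56 - (-3477)*0/17) = 1/(56 - 6954*0) = 1/(56 + 0) = 1/56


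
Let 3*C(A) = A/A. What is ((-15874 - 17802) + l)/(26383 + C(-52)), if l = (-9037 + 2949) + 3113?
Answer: -109953/79150 ≈ -1.3892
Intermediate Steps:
l = -2975 (l = -6088 + 3113 = -2975)
C(A) = ⅓ (C(A) = (A/A)/3 = (⅓)*1 = ⅓)
((-15874 - 17802) + l)/(26383 + C(-52)) = ((-15874 - 17802) - 2975)/(26383 + ⅓) = (-33676 - 2975)/(79150/3) = -36651*3/79150 = -109953/79150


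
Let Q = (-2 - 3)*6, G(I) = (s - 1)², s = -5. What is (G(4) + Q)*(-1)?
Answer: -6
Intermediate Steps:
G(I) = 36 (G(I) = (-5 - 1)² = (-6)² = 36)
Q = -30 (Q = -5*6 = -30)
(G(4) + Q)*(-1) = (36 - 30)*(-1) = 6*(-1) = -6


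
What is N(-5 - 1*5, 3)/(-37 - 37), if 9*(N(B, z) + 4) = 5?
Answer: 31/666 ≈ 0.046547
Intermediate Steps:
N(B, z) = -31/9 (N(B, z) = -4 + (⅑)*5 = -4 + 5/9 = -31/9)
N(-5 - 1*5, 3)/(-37 - 37) = -31/(9*(-37 - 37)) = -31/9/(-74) = -31/9*(-1/74) = 31/666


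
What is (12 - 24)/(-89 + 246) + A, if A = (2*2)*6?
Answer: 3756/157 ≈ 23.924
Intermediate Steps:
A = 24 (A = 4*6 = 24)
(12 - 24)/(-89 + 246) + A = (12 - 24)/(-89 + 246) + 24 = -12/157 + 24 = 3756/157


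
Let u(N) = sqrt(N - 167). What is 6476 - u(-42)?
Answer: 6476 - I*sqrt(209) ≈ 6476.0 - 14.457*I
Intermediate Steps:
u(N) = sqrt(-167 + N)
6476 - u(-42) = 6476 - sqrt(-167 - 42) = 6476 - sqrt(-209) = 6476 - I*sqrt(209)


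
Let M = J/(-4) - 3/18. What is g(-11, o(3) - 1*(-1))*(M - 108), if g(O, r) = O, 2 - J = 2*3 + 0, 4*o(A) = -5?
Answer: 7073/6 ≈ 1178.8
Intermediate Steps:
o(A) = -5/4 (o(A) = (¼)*(-5) = -5/4)
J = -4 (J = 2 - (2*3 + 0) = 2 - (6 + 0) = 2 - 1*6 = 2 - 6 = -4)
M = ⅚ (M = -4/(-4) - 3/18 = -4*(-¼) - 3*1/18 = 1 - ⅙ = ⅚ ≈ 0.83333)
g(-11, o(3) - 1*(-1))*(M - 108) = -11*(⅚ - 108) = -11*(-643/6) = 7073/6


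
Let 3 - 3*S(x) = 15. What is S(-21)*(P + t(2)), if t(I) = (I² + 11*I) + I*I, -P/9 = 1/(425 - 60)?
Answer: -43764/365 ≈ -119.90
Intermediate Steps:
S(x) = -4 (S(x) = 1 - ⅓*15 = 1 - 5 = -4)
P = -9/365 (P = -9/(425 - 60) = -9/365 ≈ -0.024658)
t(I) = 2*I² + 11*I (t(I) = (I² + 11*I) + I² = 2*I² + 11*I)
S(-21)*(P + t(2)) = -4*(-9/365 + 2*(11 + 2*2)) = -4*(-9/365 + 2*(11 + 4)) = -4*(-9/365 + 2*15) = -4*(-9/365 + 30) = -4*10941/365 = -43764/365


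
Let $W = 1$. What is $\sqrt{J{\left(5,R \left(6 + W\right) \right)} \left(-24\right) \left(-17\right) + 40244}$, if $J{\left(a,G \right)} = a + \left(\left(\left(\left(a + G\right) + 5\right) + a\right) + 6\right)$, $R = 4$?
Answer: $2 \sqrt{15569} \approx 249.55$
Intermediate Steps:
$J{\left(a,G \right)} = 11 + G + 3 a$ ($J{\left(a,G \right)} = a + \left(\left(\left(\left(G + a\right) + 5\right) + a\right) + 6\right) = a + \left(\left(\left(5 + G + a\right) + a\right) + 6\right) = a + \left(\left(5 + G + 2 a\right) + 6\right) = a + \left(11 + G + 2 a\right) = 11 + G + 3 a$)
$\sqrt{J{\left(5,R \left(6 + W\right) \right)} \left(-24\right) \left(-17\right) + 40244} = \sqrt{\left(11 + 4 \left(6 + 1\right) + 3 \cdot 5\right) \left(-24\right) \left(-17\right) + 40244} = \sqrt{\left(11 + 4 \cdot 7 + 15\right) \left(-24\right) \left(-17\right) + 40244} = \sqrt{\left(11 + 28 + 15\right) \left(-24\right) \left(-17\right) + 40244} = \sqrt{54 \left(-24\right) \left(-17\right) + 40244} = \sqrt{\left(-1296\right) \left(-17\right) + 40244} = \sqrt{22032 + 40244} = \sqrt{62276} = 2 \sqrt{15569}$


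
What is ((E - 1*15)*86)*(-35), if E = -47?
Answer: 186620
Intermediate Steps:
((E - 1*15)*86)*(-35) = ((-47 - 1*15)*86)*(-35) = ((-47 - 15)*86)*(-35) = -62*86*(-35) = -5332*(-35) = 186620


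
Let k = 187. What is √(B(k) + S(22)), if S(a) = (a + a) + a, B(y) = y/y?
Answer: √67 ≈ 8.1853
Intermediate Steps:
B(y) = 1
S(a) = 3*a (S(a) = 2*a + a = 3*a)
√(B(k) + S(22)) = √(1 + 3*22) = √(1 + 66) = √67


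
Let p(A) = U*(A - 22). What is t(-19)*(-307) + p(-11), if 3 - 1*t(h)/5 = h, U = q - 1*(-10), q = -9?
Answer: -33803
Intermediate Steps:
U = 1 (U = -9 - 1*(-10) = -9 + 10 = 1)
t(h) = 15 - 5*h
p(A) = -22 + A (p(A) = 1*(A - 22) = 1*(-22 + A) = -22 + A)
t(-19)*(-307) + p(-11) = (15 - 5*(-19))*(-307) + (-22 - 11) = (15 + 95)*(-307) - 33 = 110*(-307) - 33 = -33770 - 33 = -33803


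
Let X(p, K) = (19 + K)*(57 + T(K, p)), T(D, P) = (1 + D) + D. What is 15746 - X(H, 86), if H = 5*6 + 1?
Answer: -8404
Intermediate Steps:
T(D, P) = 1 + 2*D
H = 31 (H = 30 + 1 = 31)
X(p, K) = (19 + K)*(58 + 2*K) (X(p, K) = (19 + K)*(57 + (1 + 2*K)) = (19 + K)*(58 + 2*K))
15746 - X(H, 86) = 15746 - (1102 + 2*86² + 96*86) = 15746 - (1102 + 2*7396 + 8256) = 15746 - (1102 + 14792 + 8256) = 15746 - 1*24150 = 15746 - 24150 = -8404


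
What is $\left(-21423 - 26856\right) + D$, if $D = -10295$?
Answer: $-58574$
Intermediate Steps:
$\left(-21423 - 26856\right) + D = \left(-21423 - 26856\right) - 10295 = -48279 - 10295 = -58574$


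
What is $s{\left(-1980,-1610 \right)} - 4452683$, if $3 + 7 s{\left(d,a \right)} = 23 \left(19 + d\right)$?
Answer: $- \frac{31213887}{7} \approx -4.4591 \cdot 10^{6}$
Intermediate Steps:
$s{\left(d,a \right)} = 62 + \frac{23 d}{7}$ ($s{\left(d,a \right)} = - \frac{3}{7} + \frac{23 \left(19 + d\right)}{7} = - \frac{3}{7} + \frac{437 + 23 d}{7} = - \frac{3}{7} + \left(\frac{437}{7} + \frac{23 d}{7}\right) = 62 + \frac{23 d}{7}$)
$s{\left(-1980,-1610 \right)} - 4452683 = \left(62 + \frac{23}{7} \left(-1980\right)\right) - 4452683 = \left(62 - \frac{45540}{7}\right) - 4452683 = - \frac{45106}{7} - 4452683 = - \frac{31213887}{7}$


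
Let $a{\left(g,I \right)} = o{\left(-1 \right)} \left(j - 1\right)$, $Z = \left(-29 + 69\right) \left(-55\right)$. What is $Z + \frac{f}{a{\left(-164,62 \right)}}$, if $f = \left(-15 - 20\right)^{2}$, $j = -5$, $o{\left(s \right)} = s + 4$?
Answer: $- \frac{40825}{18} \approx -2268.1$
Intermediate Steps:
$Z = -2200$ ($Z = 40 \left(-55\right) = -2200$)
$o{\left(s \right)} = 4 + s$
$a{\left(g,I \right)} = -18$ ($a{\left(g,I \right)} = \left(4 - 1\right) \left(-5 - 1\right) = 3 \left(-6\right) = -18$)
$f = 1225$ ($f = \left(-35\right)^{2} = 1225$)
$Z + \frac{f}{a{\left(-164,62 \right)}} = -2200 + \frac{1225}{-18} = -2200 + 1225 \left(- \frac{1}{18}\right) = -2200 - \frac{1225}{18} = - \frac{40825}{18}$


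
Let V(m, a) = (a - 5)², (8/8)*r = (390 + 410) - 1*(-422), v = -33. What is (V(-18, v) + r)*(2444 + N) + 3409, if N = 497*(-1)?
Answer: 5194111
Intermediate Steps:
r = 1222 (r = (390 + 410) - 1*(-422) = 800 + 422 = 1222)
V(m, a) = (-5 + a)²
N = -497
(V(-18, v) + r)*(2444 + N) + 3409 = ((-5 - 33)² + 1222)*(2444 - 497) + 3409 = ((-38)² + 1222)*1947 + 3409 = (1444 + 1222)*1947 + 3409 = 2666*1947 + 3409 = 5190702 + 3409 = 5194111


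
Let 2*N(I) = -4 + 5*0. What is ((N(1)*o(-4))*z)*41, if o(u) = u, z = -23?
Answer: -7544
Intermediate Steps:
N(I) = -2 (N(I) = (-4 + 5*0)/2 = (-4 + 0)/2 = (½)*(-4) = -2)
((N(1)*o(-4))*z)*41 = (-2*(-4)*(-23))*41 = (8*(-23))*41 = -184*41 = -7544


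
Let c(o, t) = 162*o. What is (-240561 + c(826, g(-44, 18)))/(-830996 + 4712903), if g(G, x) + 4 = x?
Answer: -11861/431323 ≈ -0.027499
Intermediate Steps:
g(G, x) = -4 + x
(-240561 + c(826, g(-44, 18)))/(-830996 + 4712903) = (-240561 + 162*826)/(-830996 + 4712903) = (-240561 + 133812)/3881907 = -106749*1/3881907 = -11861/431323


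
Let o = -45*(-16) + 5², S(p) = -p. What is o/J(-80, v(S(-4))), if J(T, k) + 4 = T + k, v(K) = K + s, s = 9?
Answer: -745/71 ≈ -10.493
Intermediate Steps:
v(K) = 9 + K (v(K) = K + 9 = 9 + K)
J(T, k) = -4 + T + k (J(T, k) = -4 + (T + k) = -4 + T + k)
o = 745 (o = 720 + 25 = 745)
o/J(-80, v(S(-4))) = 745/(-4 - 80 + (9 - 1*(-4))) = 745/(-4 - 80 + (9 + 4)) = 745/(-4 - 80 + 13) = 745/(-71) = 745*(-1/71) = -745/71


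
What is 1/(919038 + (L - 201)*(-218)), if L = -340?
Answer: 1/1036976 ≈ 9.6434e-7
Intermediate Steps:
1/(919038 + (L - 201)*(-218)) = 1/(919038 + (-340 - 201)*(-218)) = 1/(919038 - 541*(-218)) = 1/(919038 + 117938) = 1/1036976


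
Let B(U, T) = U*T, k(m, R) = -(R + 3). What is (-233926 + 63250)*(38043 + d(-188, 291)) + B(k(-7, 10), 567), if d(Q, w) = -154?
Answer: -6466750335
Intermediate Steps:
k(m, R) = -3 - R (k(m, R) = -(3 + R) = -3 - R)
B(U, T) = T*U
(-233926 + 63250)*(38043 + d(-188, 291)) + B(k(-7, 10), 567) = (-233926 + 63250)*(38043 - 154) + 567*(-3 - 1*10) = -170676*37889 + 567*(-3 - 10) = -6466742964 + 567*(-13) = -6466742964 - 7371 = -6466750335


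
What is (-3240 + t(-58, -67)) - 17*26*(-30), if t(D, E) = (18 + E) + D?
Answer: 9913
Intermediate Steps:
t(D, E) = 18 + D + E
(-3240 + t(-58, -67)) - 17*26*(-30) = (-3240 + (18 - 58 - 67)) - 17*26*(-30) = (-3240 - 107) - 442*(-30) = -3347 + 13260 = 9913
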